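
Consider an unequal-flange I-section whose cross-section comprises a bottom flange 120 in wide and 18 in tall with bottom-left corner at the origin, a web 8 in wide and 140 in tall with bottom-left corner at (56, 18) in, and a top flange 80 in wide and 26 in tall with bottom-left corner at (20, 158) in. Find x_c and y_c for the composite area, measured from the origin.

Part | A | x̄ᵢ | ȳᵢ | A·x̄ᵢ | A·ȳᵢ
bottom flange | 2160.00 | 60.00 | 9.00 | 129600.00 | 19440.00
web | 1120.00 | 60.00 | 88.00 | 67200.00 | 98560.00
top flange | 2080.00 | 60.00 | 171.00 | 124800.00 | 355680.00
Σ | 5360.00 |  |  | 321600.00 | 473680.00
x_c = 321600.00 / 5360.00 = 60.00 in
y_c = 473680.00 / 5360.00 = 88.37 in

x_c = 60.00 in, y_c = 88.37 in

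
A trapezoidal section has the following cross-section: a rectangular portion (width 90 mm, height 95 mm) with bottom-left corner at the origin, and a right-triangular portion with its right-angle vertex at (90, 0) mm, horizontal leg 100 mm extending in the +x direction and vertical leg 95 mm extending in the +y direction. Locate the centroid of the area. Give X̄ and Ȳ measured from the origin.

X̄ = 72.98 mm, Ȳ = 41.85 mm

Part | A | x̄ᵢ | ȳᵢ | A·x̄ᵢ | A·ȳᵢ
rectangular portion | 8550.00 | 45.00 | 47.50 | 384750.00 | 406125.00
triangular portion | 4750.00 | 123.33 | 31.67 | 585833.33 | 150416.67
Σ | 13300.00 |  |  | 970583.33 | 556541.67
X̄ = 970583.33 / 13300.00 = 72.98 mm
Ȳ = 556541.67 / 13300.00 = 41.85 mm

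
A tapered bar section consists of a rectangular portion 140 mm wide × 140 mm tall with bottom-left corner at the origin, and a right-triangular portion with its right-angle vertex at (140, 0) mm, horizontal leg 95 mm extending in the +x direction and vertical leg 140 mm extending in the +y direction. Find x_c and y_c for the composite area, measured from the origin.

rectangular portion: A = 140 × 140 = 19600.00, centroid at (70.00, 70.00).
triangular portion: A = ½·95·140 = 6650.00, centroid at (171.67, 46.67).
ΣA = 26250.00 mm²
ΣAx_c = (19600.00)(70.00) + (6650.00)(171.67) = 2513583.33 mm³
ΣAy_c = (19600.00)(70.00) + (6650.00)(46.67) = 1682333.33 mm³
x_c = 2513583.33 / 26250.00 = 95.76 mm
y_c = 1682333.33 / 26250.00 = 64.09 mm

x_c = 95.76 mm, y_c = 64.09 mm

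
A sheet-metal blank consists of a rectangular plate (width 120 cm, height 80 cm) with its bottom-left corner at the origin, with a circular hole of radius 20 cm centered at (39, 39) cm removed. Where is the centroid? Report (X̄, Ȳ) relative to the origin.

X̄ = 63.16 cm, Ȳ = 40.15 cm

plate: A = 120 × 80 = 9600.00, centroid at (60.00, 40.00).
hole: A = −π·20² = -1256.64, centroid at (39.00, 39.00).
ΣA = 8343.36 cm²
ΣAX̄ = (9600.00)(60.00) + (-1256.64)(39.00) = 526991.15 cm³
ΣAȲ = (9600.00)(40.00) + (-1256.64)(39.00) = 334991.15 cm³
X̄ = 526991.15 / 8343.36 = 63.16 cm
Ȳ = 334991.15 / 8343.36 = 40.15 cm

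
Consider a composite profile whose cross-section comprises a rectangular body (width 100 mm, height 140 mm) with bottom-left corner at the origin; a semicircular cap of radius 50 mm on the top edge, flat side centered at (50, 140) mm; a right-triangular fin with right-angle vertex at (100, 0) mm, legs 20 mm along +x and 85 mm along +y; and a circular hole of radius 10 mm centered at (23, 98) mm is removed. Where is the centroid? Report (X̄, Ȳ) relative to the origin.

Part | A | x̄ᵢ | ȳᵢ | A·x̄ᵢ | A·ȳᵢ
rectangular body | 14000.00 | 50.00 | 70.00 | 700000.00 | 980000.00
semicircular top | 3926.99 | 50.00 | 161.22 | 196349.54 | 633112.05
triangular fin | 850.00 | 106.67 | 28.33 | 90666.67 | 24083.33
hole | -314.16 | 23.00 | 98.00 | -7225.66 | -30787.61
Σ | 18462.83 |  |  | 979790.54 | 1606407.77
X̄ = 979790.54 / 18462.83 = 53.07 mm
Ȳ = 1606407.77 / 18462.83 = 87.01 mm

X̄ = 53.07 mm, Ȳ = 87.01 mm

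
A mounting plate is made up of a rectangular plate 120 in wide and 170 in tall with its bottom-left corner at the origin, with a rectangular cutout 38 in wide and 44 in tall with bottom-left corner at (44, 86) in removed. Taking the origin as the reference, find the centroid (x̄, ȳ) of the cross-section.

plate: A = 120 × 170 = 20400.00, centroid at (60.00, 85.00).
hole: A = −(38 × 44) = -1672.00, centroid at (63.00, 108.00).
ΣA = 18728.00 in², ΣAx̄ = 1118664.00 in³, ΣAȳ = 1553424.00 in³.
x̄ = 1118664.00/18728.00 = 59.73 in; ȳ = 1553424.00/18728.00 = 82.95 in.

x̄ = 59.73 in, ȳ = 82.95 in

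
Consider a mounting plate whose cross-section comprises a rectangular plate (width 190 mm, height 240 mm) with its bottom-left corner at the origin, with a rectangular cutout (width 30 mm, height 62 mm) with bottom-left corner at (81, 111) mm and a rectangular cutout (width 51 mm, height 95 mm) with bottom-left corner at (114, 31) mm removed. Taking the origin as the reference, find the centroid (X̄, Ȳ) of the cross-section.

X̄ = 89.41 mm, Ȳ = 124.12 mm

Part | A | x̄ᵢ | ȳᵢ | A·x̄ᵢ | A·ȳᵢ
plate | 45600.00 | 95.00 | 120.00 | 4332000.00 | 5472000.00
hole 1 | -1860.00 | 96.00 | 142.00 | -178560.00 | -264120.00
hole 2 | -4845.00 | 139.50 | 78.50 | -675877.50 | -380332.50
Σ | 38895.00 |  |  | 3477562.50 | 4827547.50
X̄ = 3477562.50 / 38895.00 = 89.41 mm
Ȳ = 4827547.50 / 38895.00 = 124.12 mm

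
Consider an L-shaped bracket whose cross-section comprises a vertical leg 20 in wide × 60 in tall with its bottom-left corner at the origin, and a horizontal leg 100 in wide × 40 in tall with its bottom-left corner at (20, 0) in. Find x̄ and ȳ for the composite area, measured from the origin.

vertical leg: A = 20 × 60 = 1200.00, centroid at (10.00, 30.00).
horizontal leg: A = 100 × 40 = 4000.00, centroid at (70.00, 20.00).
ΣA = 5200.00 in², ΣAx̄ = 292000.00 in³, ΣAȳ = 116000.00 in³.
x̄ = 292000.00/5200.00 = 56.15 in; ȳ = 116000.00/5200.00 = 22.31 in.

x̄ = 56.15 in, ȳ = 22.31 in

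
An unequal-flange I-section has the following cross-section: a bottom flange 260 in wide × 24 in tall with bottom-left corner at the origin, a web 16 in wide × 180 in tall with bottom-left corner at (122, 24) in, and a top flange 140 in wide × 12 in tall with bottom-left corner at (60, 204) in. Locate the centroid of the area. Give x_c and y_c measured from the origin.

bottom flange: A = 260 × 24 = 6240.00, centroid at (130.00, 12.00).
web: A = 16 × 180 = 2880.00, centroid at (130.00, 114.00).
top flange: A = 140 × 12 = 1680.00, centroid at (130.00, 210.00).
ΣA = 10800.00 in², ΣAx_c = 1404000.00 in³, ΣAy_c = 756000.00 in³.
x_c = 1404000.00/10800.00 = 130.00 in; y_c = 756000.00/10800.00 = 70.00 in.

x_c = 130.00 in, y_c = 70.00 in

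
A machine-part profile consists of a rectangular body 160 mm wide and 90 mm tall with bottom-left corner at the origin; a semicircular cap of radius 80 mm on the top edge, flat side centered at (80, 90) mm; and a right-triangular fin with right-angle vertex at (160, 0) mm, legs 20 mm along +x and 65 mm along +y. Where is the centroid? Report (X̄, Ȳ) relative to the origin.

rectangular body: A = 160 × 90 = 14400.00, centroid at (80.00, 45.00).
semicircular top: A = ½π·80² = 10053.10, centroid at (80.00, 123.95).
triangular fin: A = ½·20·65 = 650.00, centroid at (166.67, 21.67).
ΣA = 25103.10 mm², ΣAX̄ = 2064581.05 mm³, ΣAȲ = 1908195.35 mm³.
X̄ = 2064581.05/25103.10 = 82.24 mm; Ȳ = 1908195.35/25103.10 = 76.01 mm.

X̄ = 82.24 mm, Ȳ = 76.01 mm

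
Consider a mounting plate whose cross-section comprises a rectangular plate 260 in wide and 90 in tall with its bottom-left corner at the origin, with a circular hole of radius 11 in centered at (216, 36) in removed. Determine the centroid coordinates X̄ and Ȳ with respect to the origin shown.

plate: A = 260 × 90 = 23400.00, centroid at (130.00, 45.00).
hole: A = −π·11² = -380.13, centroid at (216.00, 36.00).
ΣA = 23019.87 in²
ΣAX̄ = (23400.00)(130.00) + (-380.13)(216.00) = 2959891.33 in³
ΣAȲ = (23400.00)(45.00) + (-380.13)(36.00) = 1039315.22 in³
X̄ = 2959891.33 / 23019.87 = 128.58 in
Ȳ = 1039315.22 / 23019.87 = 45.15 in

X̄ = 128.58 in, Ȳ = 45.15 in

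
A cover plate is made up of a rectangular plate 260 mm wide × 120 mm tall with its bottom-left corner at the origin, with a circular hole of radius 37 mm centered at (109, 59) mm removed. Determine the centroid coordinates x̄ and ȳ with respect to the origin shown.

x̄ = 133.36 mm, ȳ = 60.16 mm

Part | A | x̄ᵢ | ȳᵢ | A·x̄ᵢ | A·ȳᵢ
plate | 31200.00 | 130.00 | 60.00 | 4056000.00 | 1872000.00
hole | -4300.84 | 109.00 | 59.00 | -468791.60 | -253749.58
Σ | 26899.16 |  |  | 3587208.40 | 1618250.42
x̄ = 3587208.40 / 26899.16 = 133.36 mm
ȳ = 1618250.42 / 26899.16 = 60.16 mm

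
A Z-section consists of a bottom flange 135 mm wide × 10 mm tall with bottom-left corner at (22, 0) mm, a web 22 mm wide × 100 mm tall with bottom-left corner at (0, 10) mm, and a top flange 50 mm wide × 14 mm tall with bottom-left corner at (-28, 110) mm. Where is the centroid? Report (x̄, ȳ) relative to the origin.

Part | A | x̄ᵢ | ȳᵢ | A·x̄ᵢ | A·ȳᵢ
bottom flange | 1350.00 | 89.50 | 5.00 | 120825.00 | 6750.00
web | 2200.00 | 11.00 | 60.00 | 24200.00 | 132000.00
top flange | 700.00 | -3.00 | 117.00 | -2100.00 | 81900.00
Σ | 4250.00 |  |  | 142925.00 | 220650.00
x̄ = 142925.00 / 4250.00 = 33.63 mm
ȳ = 220650.00 / 4250.00 = 51.92 mm

x̄ = 33.63 mm, ȳ = 51.92 mm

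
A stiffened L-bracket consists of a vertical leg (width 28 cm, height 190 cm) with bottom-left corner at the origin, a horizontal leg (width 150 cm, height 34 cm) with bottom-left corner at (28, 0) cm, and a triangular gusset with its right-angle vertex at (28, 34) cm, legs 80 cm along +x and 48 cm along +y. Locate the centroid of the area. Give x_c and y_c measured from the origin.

x_c = 57.11 cm, y_c = 55.76 cm

vertical leg: A = 28 × 190 = 5320.00, centroid at (14.00, 95.00).
horizontal leg: A = 150 × 34 = 5100.00, centroid at (103.00, 17.00).
gusset: A = ½·80·48 = 1920.00, centroid at (54.67, 50.00).
ΣA = 12340.00 cm², ΣAx_c = 704740.00 cm³, ΣAy_c = 688100.00 cm³.
x_c = 704740.00/12340.00 = 57.11 cm; y_c = 688100.00/12340.00 = 55.76 cm.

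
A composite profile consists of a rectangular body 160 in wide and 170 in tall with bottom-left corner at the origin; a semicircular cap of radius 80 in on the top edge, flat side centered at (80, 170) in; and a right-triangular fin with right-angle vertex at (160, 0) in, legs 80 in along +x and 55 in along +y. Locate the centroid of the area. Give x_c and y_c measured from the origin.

x_c = 85.95 in, y_c = 111.59 in

rectangular body: A = 160 × 170 = 27200.00, centroid at (80.00, 85.00).
semicircular top: A = ½π·80² = 10053.10, centroid at (80.00, 203.95).
triangular fin: A = ½·80·55 = 2200.00, centroid at (186.67, 18.33).
ΣA = 39453.10 in²
ΣAx_c = (27200.00)(80.00) + (10053.10)(80.00) + (2200.00)(186.67) = 3390914.39 in³
ΣAy_c = (27200.00)(85.00) + (10053.10)(203.95) + (2200.00)(18.33) = 4402693.07 in³
x_c = 3390914.39 / 39453.10 = 85.95 in
y_c = 4402693.07 / 39453.10 = 111.59 in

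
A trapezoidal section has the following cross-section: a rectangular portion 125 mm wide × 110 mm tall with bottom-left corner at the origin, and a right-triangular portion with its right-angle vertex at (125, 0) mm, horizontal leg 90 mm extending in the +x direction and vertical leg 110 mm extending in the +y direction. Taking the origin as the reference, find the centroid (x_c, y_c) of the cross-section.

Part | A | x̄ᵢ | ȳᵢ | A·x̄ᵢ | A·ȳᵢ
rectangular portion | 13750.00 | 62.50 | 55.00 | 859375.00 | 756250.00
triangular portion | 4950.00 | 155.00 | 36.67 | 767250.00 | 181500.00
Σ | 18700.00 |  |  | 1626625.00 | 937750.00
x_c = 1626625.00 / 18700.00 = 86.99 mm
y_c = 937750.00 / 18700.00 = 50.15 mm

x_c = 86.99 mm, y_c = 50.15 mm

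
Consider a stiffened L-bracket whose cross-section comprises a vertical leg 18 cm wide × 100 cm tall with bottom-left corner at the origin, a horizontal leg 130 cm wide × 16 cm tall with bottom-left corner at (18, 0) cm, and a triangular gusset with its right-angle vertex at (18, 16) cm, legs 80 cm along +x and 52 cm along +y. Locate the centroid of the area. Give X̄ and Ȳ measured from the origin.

X̄ = 47.27 cm, Ȳ = 29.53 cm

vertical leg: A = 18 × 100 = 1800.00, centroid at (9.00, 50.00).
horizontal leg: A = 130 × 16 = 2080.00, centroid at (83.00, 8.00).
gusset: A = ½·80·52 = 2080.00, centroid at (44.67, 33.33).
ΣA = 5960.00 cm², ΣAX̄ = 281746.67 cm³, ΣAȲ = 175973.33 cm³.
X̄ = 281746.67/5960.00 = 47.27 cm; Ȳ = 175973.33/5960.00 = 29.53 cm.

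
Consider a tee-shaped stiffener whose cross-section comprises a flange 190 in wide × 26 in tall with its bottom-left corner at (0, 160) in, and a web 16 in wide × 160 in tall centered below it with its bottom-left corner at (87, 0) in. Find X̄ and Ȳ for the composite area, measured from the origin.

web: A = 16 × 160 = 2560.00, centroid at (95.00, 80.00).
flange: A = 190 × 26 = 4940.00, centroid at (95.00, 173.00).
ΣA = 7500.00 in², ΣAX̄ = 712500.00 in³, ΣAȲ = 1059420.00 in³.
X̄ = 712500.00/7500.00 = 95.00 in; Ȳ = 1059420.00/7500.00 = 141.26 in.

X̄ = 95.00 in, Ȳ = 141.26 in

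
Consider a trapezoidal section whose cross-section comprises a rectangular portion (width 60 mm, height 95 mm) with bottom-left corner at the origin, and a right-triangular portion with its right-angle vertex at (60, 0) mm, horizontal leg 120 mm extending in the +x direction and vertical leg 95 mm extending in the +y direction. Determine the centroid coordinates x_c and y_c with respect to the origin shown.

Part | A | x̄ᵢ | ȳᵢ | A·x̄ᵢ | A·ȳᵢ
rectangular portion | 5700.00 | 30.00 | 47.50 | 171000.00 | 270750.00
triangular portion | 5700.00 | 100.00 | 31.67 | 570000.00 | 180500.00
Σ | 11400.00 |  |  | 741000.00 | 451250.00
x_c = 741000.00 / 11400.00 = 65.00 mm
y_c = 451250.00 / 11400.00 = 39.58 mm

x_c = 65.00 mm, y_c = 39.58 mm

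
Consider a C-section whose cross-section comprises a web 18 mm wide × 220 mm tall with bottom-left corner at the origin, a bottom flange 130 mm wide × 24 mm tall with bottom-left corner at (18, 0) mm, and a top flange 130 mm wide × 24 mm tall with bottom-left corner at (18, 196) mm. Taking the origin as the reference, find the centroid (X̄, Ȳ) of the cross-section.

X̄ = 54.27 mm, Ȳ = 110.00 mm

web: A = 18 × 220 = 3960.00, centroid at (9.00, 110.00).
bottom flange: A = 130 × 24 = 3120.00, centroid at (83.00, 12.00).
top flange: A = 130 × 24 = 3120.00, centroid at (83.00, 208.00).
ΣA = 10200.00 mm²
ΣAX̄ = (3960.00)(9.00) + (3120.00)(83.00) + (3120.00)(83.00) = 553560.00 mm³
ΣAȲ = (3960.00)(110.00) + (3120.00)(12.00) + (3120.00)(208.00) = 1122000.00 mm³
X̄ = 553560.00 / 10200.00 = 54.27 mm
Ȳ = 1122000.00 / 10200.00 = 110.00 mm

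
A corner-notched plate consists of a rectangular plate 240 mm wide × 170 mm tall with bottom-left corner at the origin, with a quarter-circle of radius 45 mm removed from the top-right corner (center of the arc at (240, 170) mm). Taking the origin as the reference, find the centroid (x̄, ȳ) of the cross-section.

plate: A = 240 × 170 = 40800.00, centroid at (120.00, 85.00).
removed quarter-circle: A = −¼π·45² = -1590.43, centroid at (220.90, 150.90).
ΣA = 39209.57 mm², ΣAx̄ = 4544671.49 mm³, ΣAȳ = 3228001.68 mm³.
x̄ = 4544671.49/39209.57 = 115.91 mm; ȳ = 3228001.68/39209.57 = 82.33 mm.

x̄ = 115.91 mm, ȳ = 82.33 mm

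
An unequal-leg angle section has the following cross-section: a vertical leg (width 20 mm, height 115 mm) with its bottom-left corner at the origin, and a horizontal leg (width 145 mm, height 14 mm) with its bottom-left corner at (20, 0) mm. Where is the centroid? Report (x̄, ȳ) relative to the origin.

x̄ = 48.68 mm, ȳ = 33.82 mm

vertical leg: A = 20 × 115 = 2300.00, centroid at (10.00, 57.50).
horizontal leg: A = 145 × 14 = 2030.00, centroid at (92.50, 7.00).
ΣA = 4330.00 mm², ΣAx̄ = 210775.00 mm³, ΣAȳ = 146460.00 mm³.
x̄ = 210775.00/4330.00 = 48.68 mm; ȳ = 146460.00/4330.00 = 33.82 mm.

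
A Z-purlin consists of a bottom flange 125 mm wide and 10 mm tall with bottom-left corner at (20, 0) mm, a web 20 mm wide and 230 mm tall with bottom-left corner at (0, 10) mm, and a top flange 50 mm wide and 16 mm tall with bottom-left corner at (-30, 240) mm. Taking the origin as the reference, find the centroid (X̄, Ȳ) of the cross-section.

X̄ = 21.82 mm, Ȳ = 117.24 mm

bottom flange: A = 125 × 10 = 1250.00, centroid at (82.50, 5.00).
web: A = 20 × 230 = 4600.00, centroid at (10.00, 125.00).
top flange: A = 50 × 16 = 800.00, centroid at (-5.00, 248.00).
ΣA = 6650.00 mm², ΣAX̄ = 145125.00 mm³, ΣAȲ = 779650.00 mm³.
X̄ = 145125.00/6650.00 = 21.82 mm; Ȳ = 779650.00/6650.00 = 117.24 mm.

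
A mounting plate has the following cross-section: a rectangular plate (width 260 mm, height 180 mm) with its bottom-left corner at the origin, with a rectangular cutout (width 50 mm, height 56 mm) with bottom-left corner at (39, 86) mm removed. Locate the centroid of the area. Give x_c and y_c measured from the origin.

x_c = 134.20 mm, y_c = 88.47 mm

plate: A = 260 × 180 = 46800.00, centroid at (130.00, 90.00).
hole: A = −(50 × 56) = -2800.00, centroid at (64.00, 114.00).
ΣA = 44000.00 mm², ΣAx_c = 5904800.00 mm³, ΣAy_c = 3892800.00 mm³.
x_c = 5904800.00/44000.00 = 134.20 mm; y_c = 3892800.00/44000.00 = 88.47 mm.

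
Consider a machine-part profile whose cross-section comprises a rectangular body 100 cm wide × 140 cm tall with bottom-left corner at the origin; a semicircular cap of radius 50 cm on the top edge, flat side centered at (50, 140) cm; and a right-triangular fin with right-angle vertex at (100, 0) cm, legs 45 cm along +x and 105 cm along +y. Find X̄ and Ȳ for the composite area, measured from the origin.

X̄ = 57.57 cm, Ȳ = 83.58 cm

Part | A | x̄ᵢ | ȳᵢ | A·x̄ᵢ | A·ȳᵢ
rectangular body | 14000.00 | 50.00 | 70.00 | 700000.00 | 980000.00
semicircular top | 3926.99 | 50.00 | 161.22 | 196349.54 | 633112.05
triangular fin | 2362.50 | 115.00 | 35.00 | 271687.50 | 82687.50
Σ | 20289.49 |  |  | 1168037.04 | 1695799.55
X̄ = 1168037.04 / 20289.49 = 57.57 cm
Ȳ = 1695799.55 / 20289.49 = 83.58 cm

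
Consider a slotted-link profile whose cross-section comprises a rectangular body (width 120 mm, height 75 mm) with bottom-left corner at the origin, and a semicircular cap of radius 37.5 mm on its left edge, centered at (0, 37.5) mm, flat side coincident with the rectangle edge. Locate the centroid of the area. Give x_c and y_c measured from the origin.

rectangular body: A = 120 × 75 = 9000.00, centroid at (60.00, 37.50).
semicircular end: A = ½π·37.5² = 2208.93, centroid at (-15.92, 37.50).
ΣA = 11208.93 mm², ΣAx_c = 504843.75 mm³, ΣAy_c = 420334.96 mm³.
x_c = 504843.75/11208.93 = 45.04 mm; y_c = 420334.96/11208.93 = 37.50 mm.

x_c = 45.04 mm, y_c = 37.50 mm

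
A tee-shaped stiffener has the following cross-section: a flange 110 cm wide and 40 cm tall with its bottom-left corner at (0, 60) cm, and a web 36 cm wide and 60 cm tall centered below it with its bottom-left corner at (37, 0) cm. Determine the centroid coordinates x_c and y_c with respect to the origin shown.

web: A = 36 × 60 = 2160.00, centroid at (55.00, 30.00).
flange: A = 110 × 40 = 4400.00, centroid at (55.00, 80.00).
ΣA = 6560.00 cm²
ΣAx_c = (2160.00)(55.00) + (4400.00)(55.00) = 360800.00 cm³
ΣAy_c = (2160.00)(30.00) + (4400.00)(80.00) = 416800.00 cm³
x_c = 360800.00 / 6560.00 = 55.00 cm
y_c = 416800.00 / 6560.00 = 63.54 cm

x_c = 55.00 cm, y_c = 63.54 cm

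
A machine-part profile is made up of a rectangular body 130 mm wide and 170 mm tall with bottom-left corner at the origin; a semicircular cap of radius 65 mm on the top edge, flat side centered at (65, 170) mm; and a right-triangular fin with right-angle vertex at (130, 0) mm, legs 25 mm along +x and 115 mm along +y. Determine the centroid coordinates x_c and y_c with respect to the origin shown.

x_c = 68.49 mm, y_c = 107.54 mm

rectangular body: A = 130 × 170 = 22100.00, centroid at (65.00, 85.00).
semicircular top: A = ½π·65² = 6636.61, centroid at (65.00, 197.59).
triangular fin: A = ½·25·115 = 1437.50, centroid at (138.33, 38.33).
ΣA = 30174.11 mm²
ΣAx_c = (22100.00)(65.00) + (6636.61)(65.00) + (1437.50)(138.33) = 2066734.11 mm³
ΣAy_c = (22100.00)(85.00) + (6636.61)(197.59) + (1437.50)(38.33) = 3244911.96 mm³
x_c = 2066734.11 / 30174.11 = 68.49 mm
y_c = 3244911.96 / 30174.11 = 107.54 mm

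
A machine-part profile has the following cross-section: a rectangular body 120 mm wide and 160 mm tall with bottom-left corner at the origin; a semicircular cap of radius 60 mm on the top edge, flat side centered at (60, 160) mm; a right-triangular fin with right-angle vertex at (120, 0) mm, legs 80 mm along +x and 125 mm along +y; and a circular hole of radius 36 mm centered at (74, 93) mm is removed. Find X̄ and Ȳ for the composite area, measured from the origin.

rectangular body: A = 120 × 160 = 19200.00, centroid at (60.00, 80.00).
semicircular top: A = ½π·60² = 5654.87, centroid at (60.00, 185.46).
triangular fin: A = ½·80·125 = 5000.00, centroid at (146.67, 41.67).
hole: A = −π·36² = -4071.50, centroid at (74.00, 93.00).
ΣA = 25783.36 mm², ΣAX̄ = 1923334.04 mm³, ΣAȲ = 2414462.14 mm³.
X̄ = 1923334.04/25783.36 = 74.60 mm; Ȳ = 2414462.14/25783.36 = 93.64 mm.

X̄ = 74.60 mm, Ȳ = 93.64 mm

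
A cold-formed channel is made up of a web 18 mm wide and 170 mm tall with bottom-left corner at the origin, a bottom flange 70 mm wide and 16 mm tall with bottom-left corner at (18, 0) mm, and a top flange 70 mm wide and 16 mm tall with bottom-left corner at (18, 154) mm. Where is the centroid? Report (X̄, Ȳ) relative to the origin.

Part | A | x̄ᵢ | ȳᵢ | A·x̄ᵢ | A·ȳᵢ
web | 3060.00 | 9.00 | 85.00 | 27540.00 | 260100.00
bottom flange | 1120.00 | 53.00 | 8.00 | 59360.00 | 8960.00
top flange | 1120.00 | 53.00 | 162.00 | 59360.00 | 181440.00
Σ | 5300.00 |  |  | 146260.00 | 450500.00
X̄ = 146260.00 / 5300.00 = 27.60 mm
Ȳ = 450500.00 / 5300.00 = 85.00 mm

X̄ = 27.60 mm, Ȳ = 85.00 mm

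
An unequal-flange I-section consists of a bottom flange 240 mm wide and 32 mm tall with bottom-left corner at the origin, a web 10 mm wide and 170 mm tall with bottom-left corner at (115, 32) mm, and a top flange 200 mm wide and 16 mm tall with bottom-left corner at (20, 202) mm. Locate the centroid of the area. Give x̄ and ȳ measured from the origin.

bottom flange: A = 240 × 32 = 7680.00, centroid at (120.00, 16.00).
web: A = 10 × 170 = 1700.00, centroid at (120.00, 117.00).
top flange: A = 200 × 16 = 3200.00, centroid at (120.00, 210.00).
ΣA = 12580.00 mm²
ΣAx̄ = (7680.00)(120.00) + (1700.00)(120.00) + (3200.00)(120.00) = 1509600.00 mm³
ΣAȳ = (7680.00)(16.00) + (1700.00)(117.00) + (3200.00)(210.00) = 993780.00 mm³
x̄ = 1509600.00 / 12580.00 = 120.00 mm
ȳ = 993780.00 / 12580.00 = 79.00 mm

x̄ = 120.00 mm, ȳ = 79.00 mm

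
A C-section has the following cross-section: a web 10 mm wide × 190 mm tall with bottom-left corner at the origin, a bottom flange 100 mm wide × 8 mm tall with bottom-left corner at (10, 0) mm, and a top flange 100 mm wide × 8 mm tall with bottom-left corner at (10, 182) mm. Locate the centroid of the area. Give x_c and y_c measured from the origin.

x_c = 30.14 mm, y_c = 95.00 mm

web: A = 10 × 190 = 1900.00, centroid at (5.00, 95.00).
bottom flange: A = 100 × 8 = 800.00, centroid at (60.00, 4.00).
top flange: A = 100 × 8 = 800.00, centroid at (60.00, 186.00).
ΣA = 3500.00 mm²
ΣAx_c = (1900.00)(5.00) + (800.00)(60.00) + (800.00)(60.00) = 105500.00 mm³
ΣAy_c = (1900.00)(95.00) + (800.00)(4.00) + (800.00)(186.00) = 332500.00 mm³
x_c = 105500.00 / 3500.00 = 30.14 mm
y_c = 332500.00 / 3500.00 = 95.00 mm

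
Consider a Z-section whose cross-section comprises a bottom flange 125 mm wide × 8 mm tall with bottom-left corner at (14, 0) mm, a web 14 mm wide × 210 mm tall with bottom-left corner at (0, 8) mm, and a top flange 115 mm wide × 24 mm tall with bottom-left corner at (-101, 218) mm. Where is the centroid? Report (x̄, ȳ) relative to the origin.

x̄ = -3.43 mm, ȳ = 144.93 mm

bottom flange: A = 125 × 8 = 1000.00, centroid at (76.50, 4.00).
web: A = 14 × 210 = 2940.00, centroid at (7.00, 113.00).
top flange: A = 115 × 24 = 2760.00, centroid at (-43.50, 230.00).
ΣA = 6700.00 mm², ΣAx̄ = -22980.00 mm³, ΣAȳ = 971020.00 mm³.
x̄ = -22980.00/6700.00 = -3.43 mm; ȳ = 971020.00/6700.00 = 144.93 mm.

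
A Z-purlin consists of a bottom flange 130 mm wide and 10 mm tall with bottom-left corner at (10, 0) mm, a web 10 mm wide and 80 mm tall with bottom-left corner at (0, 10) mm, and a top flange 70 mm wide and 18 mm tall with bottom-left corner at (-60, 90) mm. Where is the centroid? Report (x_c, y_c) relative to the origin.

Part | A | x̄ᵢ | ȳᵢ | A·x̄ᵢ | A·ȳᵢ
bottom flange | 1300.00 | 75.00 | 5.00 | 97500.00 | 6500.00
web | 800.00 | 5.00 | 50.00 | 4000.00 | 40000.00
top flange | 1260.00 | -25.00 | 99.00 | -31500.00 | 124740.00
Σ | 3360.00 |  |  | 70000.00 | 171240.00
x_c = 70000.00 / 3360.00 = 20.83 mm
y_c = 171240.00 / 3360.00 = 50.96 mm

x_c = 20.83 mm, y_c = 50.96 mm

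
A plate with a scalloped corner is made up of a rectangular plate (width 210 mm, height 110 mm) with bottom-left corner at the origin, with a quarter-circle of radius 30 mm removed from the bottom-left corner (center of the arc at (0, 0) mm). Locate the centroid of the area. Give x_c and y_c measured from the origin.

x_c = 107.91 mm, y_c = 56.33 mm

plate: A = 210 × 110 = 23100.00, centroid at (105.00, 55.00).
removed quarter-circle: A = −¼π·30² = -706.86, centroid at (12.73, 12.73).
ΣA = 22393.14 mm², ΣAx_c = 2416500.00 mm³, ΣAy_c = 1261500.00 mm³.
x_c = 2416500.00/22393.14 = 107.91 mm; y_c = 1261500.00/22393.14 = 56.33 mm.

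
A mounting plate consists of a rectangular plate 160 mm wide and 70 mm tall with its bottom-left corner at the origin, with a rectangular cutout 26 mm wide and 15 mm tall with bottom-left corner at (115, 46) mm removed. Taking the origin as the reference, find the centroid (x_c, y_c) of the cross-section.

Part | A | x̄ᵢ | ȳᵢ | A·x̄ᵢ | A·ȳᵢ
plate | 11200.00 | 80.00 | 35.00 | 896000.00 | 392000.00
hole | -390.00 | 128.00 | 53.50 | -49920.00 | -20865.00
Σ | 10810.00 |  |  | 846080.00 | 371135.00
x_c = 846080.00 / 10810.00 = 78.27 mm
y_c = 371135.00 / 10810.00 = 34.33 mm

x_c = 78.27 mm, y_c = 34.33 mm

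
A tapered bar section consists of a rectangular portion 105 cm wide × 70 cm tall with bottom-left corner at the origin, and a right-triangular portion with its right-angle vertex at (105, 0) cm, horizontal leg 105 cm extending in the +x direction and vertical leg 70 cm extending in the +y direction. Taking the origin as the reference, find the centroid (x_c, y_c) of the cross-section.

rectangular portion: A = 105 × 70 = 7350.00, centroid at (52.50, 35.00).
triangular portion: A = ½·105·70 = 3675.00, centroid at (140.00, 23.33).
ΣA = 11025.00 cm², ΣAx_c = 900375.00 cm³, ΣAy_c = 343000.00 cm³.
x_c = 900375.00/11025.00 = 81.67 cm; y_c = 343000.00/11025.00 = 31.11 cm.

x_c = 81.67 cm, y_c = 31.11 cm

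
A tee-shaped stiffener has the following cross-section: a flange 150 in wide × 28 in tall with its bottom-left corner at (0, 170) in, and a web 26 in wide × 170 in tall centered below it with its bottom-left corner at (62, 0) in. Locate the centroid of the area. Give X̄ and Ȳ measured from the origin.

X̄ = 75.00 in, Ȳ = 133.24 in

web: A = 26 × 170 = 4420.00, centroid at (75.00, 85.00).
flange: A = 150 × 28 = 4200.00, centroid at (75.00, 184.00).
ΣA = 8620.00 in²
ΣAX̄ = (4420.00)(75.00) + (4200.00)(75.00) = 646500.00 in³
ΣAȲ = (4420.00)(85.00) + (4200.00)(184.00) = 1148500.00 in³
X̄ = 646500.00 / 8620.00 = 75.00 in
Ȳ = 1148500.00 / 8620.00 = 133.24 in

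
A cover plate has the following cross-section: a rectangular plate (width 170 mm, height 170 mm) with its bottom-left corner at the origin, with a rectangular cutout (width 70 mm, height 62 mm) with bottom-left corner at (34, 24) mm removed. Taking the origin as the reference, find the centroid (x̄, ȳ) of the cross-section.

plate: A = 170 × 170 = 28900.00, centroid at (85.00, 85.00).
hole: A = −(70 × 62) = -4340.00, centroid at (69.00, 55.00).
ΣA = 24560.00 mm²
ΣAx̄ = (28900.00)(85.00) + (-4340.00)(69.00) = 2157040.00 mm³
ΣAȳ = (28900.00)(85.00) + (-4340.00)(55.00) = 2217800.00 mm³
x̄ = 2157040.00 / 24560.00 = 87.83 mm
ȳ = 2217800.00 / 24560.00 = 90.30 mm

x̄ = 87.83 mm, ȳ = 90.30 mm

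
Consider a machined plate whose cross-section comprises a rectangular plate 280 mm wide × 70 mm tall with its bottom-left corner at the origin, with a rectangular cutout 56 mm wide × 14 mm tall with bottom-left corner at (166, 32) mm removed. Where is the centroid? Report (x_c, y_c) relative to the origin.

x_c = 137.75 mm, y_c = 34.83 mm

Part | A | x̄ᵢ | ȳᵢ | A·x̄ᵢ | A·ȳᵢ
plate | 19600.00 | 140.00 | 35.00 | 2744000.00 | 686000.00
hole | -784.00 | 194.00 | 39.00 | -152096.00 | -30576.00
Σ | 18816.00 |  |  | 2591904.00 | 655424.00
x_c = 2591904.00 / 18816.00 = 137.75 mm
y_c = 655424.00 / 18816.00 = 34.83 mm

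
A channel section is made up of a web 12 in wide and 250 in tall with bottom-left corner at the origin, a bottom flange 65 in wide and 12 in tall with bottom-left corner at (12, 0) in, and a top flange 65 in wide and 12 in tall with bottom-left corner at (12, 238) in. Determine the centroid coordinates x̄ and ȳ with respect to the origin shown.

Part | A | x̄ᵢ | ȳᵢ | A·x̄ᵢ | A·ȳᵢ
web | 3000.00 | 6.00 | 125.00 | 18000.00 | 375000.00
bottom flange | 780.00 | 44.50 | 6.00 | 34710.00 | 4680.00
top flange | 780.00 | 44.50 | 244.00 | 34710.00 | 190320.00
Σ | 4560.00 |  |  | 87420.00 | 570000.00
x̄ = 87420.00 / 4560.00 = 19.17 in
ȳ = 570000.00 / 4560.00 = 125.00 in

x̄ = 19.17 in, ȳ = 125.00 in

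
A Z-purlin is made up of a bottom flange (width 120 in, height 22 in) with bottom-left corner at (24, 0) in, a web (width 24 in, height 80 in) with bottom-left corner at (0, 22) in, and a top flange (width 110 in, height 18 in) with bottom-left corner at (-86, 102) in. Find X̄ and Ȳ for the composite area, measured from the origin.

X̄ = 28.05 in, Ȳ = 56.25 in

bottom flange: A = 120 × 22 = 2640.00, centroid at (84.00, 11.00).
web: A = 24 × 80 = 1920.00, centroid at (12.00, 62.00).
top flange: A = 110 × 18 = 1980.00, centroid at (-31.00, 111.00).
ΣA = 6540.00 in², ΣAX̄ = 183420.00 in³, ΣAȲ = 367860.00 in³.
X̄ = 183420.00/6540.00 = 28.05 in; Ȳ = 367860.00/6540.00 = 56.25 in.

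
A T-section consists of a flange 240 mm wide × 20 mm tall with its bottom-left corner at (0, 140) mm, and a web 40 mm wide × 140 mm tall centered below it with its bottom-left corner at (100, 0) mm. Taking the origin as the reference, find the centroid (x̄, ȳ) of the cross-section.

Part | A | x̄ᵢ | ȳᵢ | A·x̄ᵢ | A·ȳᵢ
web | 5600.00 | 120.00 | 70.00 | 672000.00 | 392000.00
flange | 4800.00 | 120.00 | 150.00 | 576000.00 | 720000.00
Σ | 10400.00 |  |  | 1248000.00 | 1112000.00
x̄ = 1248000.00 / 10400.00 = 120.00 mm
ȳ = 1112000.00 / 10400.00 = 106.92 mm

x̄ = 120.00 mm, ȳ = 106.92 mm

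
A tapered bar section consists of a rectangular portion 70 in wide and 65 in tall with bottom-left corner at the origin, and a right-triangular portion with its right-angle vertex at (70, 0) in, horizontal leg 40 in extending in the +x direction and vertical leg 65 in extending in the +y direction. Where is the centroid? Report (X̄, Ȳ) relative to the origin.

X̄ = 45.74 in, Ȳ = 30.09 in

rectangular portion: A = 70 × 65 = 4550.00, centroid at (35.00, 32.50).
triangular portion: A = ½·40·65 = 1300.00, centroid at (83.33, 21.67).
ΣA = 5850.00 in², ΣAX̄ = 267583.33 in³, ΣAȲ = 176041.67 in³.
X̄ = 267583.33/5850.00 = 45.74 in; Ȳ = 176041.67/5850.00 = 30.09 in.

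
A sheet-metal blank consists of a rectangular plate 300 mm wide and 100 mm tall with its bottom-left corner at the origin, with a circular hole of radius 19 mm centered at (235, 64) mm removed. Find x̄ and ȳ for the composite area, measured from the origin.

x̄ = 146.66 mm, ȳ = 49.45 mm

plate: A = 300 × 100 = 30000.00, centroid at (150.00, 50.00).
hole: A = −π·19² = -1134.11, centroid at (235.00, 64.00).
ΣA = 28865.89 mm², ΣAx̄ = 4233482.99 mm³, ΣAȳ = 1427416.64 mm³.
x̄ = 4233482.99/28865.89 = 146.66 mm; ȳ = 1427416.64/28865.89 = 49.45 mm.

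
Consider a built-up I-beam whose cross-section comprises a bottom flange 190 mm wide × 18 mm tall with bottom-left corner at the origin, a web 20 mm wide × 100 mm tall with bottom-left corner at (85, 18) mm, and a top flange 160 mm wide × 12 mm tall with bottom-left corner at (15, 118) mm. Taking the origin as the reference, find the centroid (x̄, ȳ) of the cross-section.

bottom flange: A = 190 × 18 = 3420.00, centroid at (95.00, 9.00).
web: A = 20 × 100 = 2000.00, centroid at (95.00, 68.00).
top flange: A = 160 × 12 = 1920.00, centroid at (95.00, 124.00).
ΣA = 7340.00 mm²
ΣAx̄ = (3420.00)(95.00) + (2000.00)(95.00) + (1920.00)(95.00) = 697300.00 mm³
ΣAȳ = (3420.00)(9.00) + (2000.00)(68.00) + (1920.00)(124.00) = 404860.00 mm³
x̄ = 697300.00 / 7340.00 = 95.00 mm
ȳ = 404860.00 / 7340.00 = 55.16 mm

x̄ = 95.00 mm, ȳ = 55.16 mm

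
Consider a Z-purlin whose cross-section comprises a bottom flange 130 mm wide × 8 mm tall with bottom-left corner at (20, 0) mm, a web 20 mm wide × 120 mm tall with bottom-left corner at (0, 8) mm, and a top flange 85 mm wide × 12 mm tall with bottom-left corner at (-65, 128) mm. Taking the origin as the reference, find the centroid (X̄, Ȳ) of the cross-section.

bottom flange: A = 130 × 8 = 1040.00, centroid at (85.00, 4.00).
web: A = 20 × 120 = 2400.00, centroid at (10.00, 68.00).
top flange: A = 85 × 12 = 1020.00, centroid at (-22.50, 134.00).
ΣA = 4460.00 mm²
ΣAX̄ = (1040.00)(85.00) + (2400.00)(10.00) + (1020.00)(-22.50) = 89450.00 mm³
ΣAȲ = (1040.00)(4.00) + (2400.00)(68.00) + (1020.00)(134.00) = 304040.00 mm³
X̄ = 89450.00 / 4460.00 = 20.06 mm
Ȳ = 304040.00 / 4460.00 = 68.17 mm

X̄ = 20.06 mm, Ȳ = 68.17 mm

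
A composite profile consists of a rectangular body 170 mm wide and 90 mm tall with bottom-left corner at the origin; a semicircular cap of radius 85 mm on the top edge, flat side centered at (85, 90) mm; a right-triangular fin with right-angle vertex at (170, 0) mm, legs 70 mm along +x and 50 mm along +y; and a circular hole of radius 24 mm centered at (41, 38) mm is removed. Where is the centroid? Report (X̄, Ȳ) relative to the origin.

rectangular body: A = 170 × 90 = 15300.00, centroid at (85.00, 45.00).
semicircular top: A = ½π·85² = 11349.00, centroid at (85.00, 126.08).
triangular fin: A = ½·70·50 = 1750.00, centroid at (193.33, 16.67).
hole: A = −π·24² = -1809.56, centroid at (41.00, 38.00).
ΣA = 26589.45 mm²
ΣAX̄ = (15300.00)(85.00) + (11349.00)(85.00) + (1750.00)(193.33) + (-1809.56)(41.00) = 2529306.78 mm³
ΣAȲ = (15300.00)(45.00) + (11349.00)(126.08) + (1750.00)(16.67) + (-1809.56)(38.00) = 2079730.46 mm³
X̄ = 2529306.78 / 26589.45 = 95.12 mm
Ȳ = 2079730.46 / 26589.45 = 78.22 mm

X̄ = 95.12 mm, Ȳ = 78.22 mm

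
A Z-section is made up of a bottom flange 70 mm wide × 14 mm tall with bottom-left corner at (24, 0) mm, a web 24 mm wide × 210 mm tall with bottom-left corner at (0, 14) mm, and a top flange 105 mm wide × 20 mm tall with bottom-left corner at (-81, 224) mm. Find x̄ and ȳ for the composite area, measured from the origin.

x̄ = 7.20 mm, ȳ = 135.22 mm

bottom flange: A = 70 × 14 = 980.00, centroid at (59.00, 7.00).
web: A = 24 × 210 = 5040.00, centroid at (12.00, 119.00).
top flange: A = 105 × 20 = 2100.00, centroid at (-28.50, 234.00).
ΣA = 8120.00 mm², ΣAx̄ = 58450.00 mm³, ΣAȳ = 1098020.00 mm³.
x̄ = 58450.00/8120.00 = 7.20 mm; ȳ = 1098020.00/8120.00 = 135.22 mm.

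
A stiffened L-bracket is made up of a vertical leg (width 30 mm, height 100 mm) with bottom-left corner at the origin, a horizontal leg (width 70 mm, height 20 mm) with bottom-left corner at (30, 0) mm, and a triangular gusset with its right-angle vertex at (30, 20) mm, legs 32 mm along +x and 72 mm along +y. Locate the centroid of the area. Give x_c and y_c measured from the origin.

x_c = 32.93 mm, y_c = 38.67 mm

Part | A | x̄ᵢ | ȳᵢ | A·x̄ᵢ | A·ȳᵢ
vertical leg | 3000.00 | 15.00 | 50.00 | 45000.00 | 150000.00
horizontal leg | 1400.00 | 65.00 | 10.00 | 91000.00 | 14000.00
gusset | 1152.00 | 40.67 | 44.00 | 46848.00 | 50688.00
Σ | 5552.00 |  |  | 182848.00 | 214688.00
x_c = 182848.00 / 5552.00 = 32.93 mm
y_c = 214688.00 / 5552.00 = 38.67 mm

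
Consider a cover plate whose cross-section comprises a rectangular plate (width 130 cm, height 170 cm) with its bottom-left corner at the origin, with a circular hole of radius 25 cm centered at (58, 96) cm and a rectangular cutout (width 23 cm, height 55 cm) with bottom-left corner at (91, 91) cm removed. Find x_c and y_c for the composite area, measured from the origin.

Part | A | x̄ᵢ | ȳᵢ | A·x̄ᵢ | A·ȳᵢ
plate | 22100.00 | 65.00 | 85.00 | 1436500.00 | 1878500.00
hole 1 | -1963.50 | 58.00 | 96.00 | -113882.73 | -188495.56
hole 2 | -1265.00 | 102.50 | 118.50 | -129662.50 | -149902.50
Σ | 18871.50 |  |  | 1192954.77 | 1540101.94
x_c = 1192954.77 / 18871.50 = 63.21 cm
y_c = 1540101.94 / 18871.50 = 81.61 cm

x_c = 63.21 cm, y_c = 81.61 cm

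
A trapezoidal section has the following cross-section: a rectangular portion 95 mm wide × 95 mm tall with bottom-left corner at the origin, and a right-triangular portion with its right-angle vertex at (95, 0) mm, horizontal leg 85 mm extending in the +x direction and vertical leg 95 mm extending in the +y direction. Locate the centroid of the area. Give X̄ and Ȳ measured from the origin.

rectangular portion: A = 95 × 95 = 9025.00, centroid at (47.50, 47.50).
triangular portion: A = ½·85·95 = 4037.50, centroid at (123.33, 31.67).
ΣA = 13062.50 mm²
ΣAX̄ = (9025.00)(47.50) + (4037.50)(123.33) = 926645.83 mm³
ΣAȲ = (9025.00)(47.50) + (4037.50)(31.67) = 556541.67 mm³
X̄ = 926645.83 / 13062.50 = 70.94 mm
Ȳ = 556541.67 / 13062.50 = 42.61 mm

X̄ = 70.94 mm, Ȳ = 42.61 mm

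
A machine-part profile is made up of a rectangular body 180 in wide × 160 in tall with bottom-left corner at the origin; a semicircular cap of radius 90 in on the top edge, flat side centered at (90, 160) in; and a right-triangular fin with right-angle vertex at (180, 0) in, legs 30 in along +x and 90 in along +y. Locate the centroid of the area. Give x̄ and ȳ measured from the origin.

rectangular body: A = 180 × 160 = 28800.00, centroid at (90.00, 80.00).
semicircular top: A = ½π·90² = 12723.45, centroid at (90.00, 198.20).
triangular fin: A = ½·30·90 = 1350.00, centroid at (190.00, 30.00).
ΣA = 42873.45 in²
ΣAx̄ = (28800.00)(90.00) + (12723.45)(90.00) + (1350.00)(190.00) = 3993610.52 in³
ΣAȳ = (28800.00)(80.00) + (12723.45)(198.20) + (1350.00)(30.00) = 4866252.04 in³
x̄ = 3993610.52 / 42873.45 = 93.15 in
ȳ = 4866252.04 / 42873.45 = 113.50 in

x̄ = 93.15 in, ȳ = 113.50 in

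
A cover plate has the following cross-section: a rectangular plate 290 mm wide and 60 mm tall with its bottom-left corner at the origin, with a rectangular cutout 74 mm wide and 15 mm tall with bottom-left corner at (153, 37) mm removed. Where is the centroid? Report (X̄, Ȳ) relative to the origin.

Part | A | x̄ᵢ | ȳᵢ | A·x̄ᵢ | A·ȳᵢ
plate | 17400.00 | 145.00 | 30.00 | 2523000.00 | 522000.00
hole | -1110.00 | 190.00 | 44.50 | -210900.00 | -49395.00
Σ | 16290.00 |  |  | 2312100.00 | 472605.00
X̄ = 2312100.00 / 16290.00 = 141.93 mm
Ȳ = 472605.00 / 16290.00 = 29.01 mm

X̄ = 141.93 mm, Ȳ = 29.01 mm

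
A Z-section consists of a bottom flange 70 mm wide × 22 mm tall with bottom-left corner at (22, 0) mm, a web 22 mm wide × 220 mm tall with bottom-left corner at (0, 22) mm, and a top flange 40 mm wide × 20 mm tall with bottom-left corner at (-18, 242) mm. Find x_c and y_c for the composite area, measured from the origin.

x_c = 19.86 mm, y_c = 119.42 mm

Part | A | x̄ᵢ | ȳᵢ | A·x̄ᵢ | A·ȳᵢ
bottom flange | 1540.00 | 57.00 | 11.00 | 87780.00 | 16940.00
web | 4840.00 | 11.00 | 132.00 | 53240.00 | 638880.00
top flange | 800.00 | 2.00 | 252.00 | 1600.00 | 201600.00
Σ | 7180.00 |  |  | 142620.00 | 857420.00
x_c = 142620.00 / 7180.00 = 19.86 mm
y_c = 857420.00 / 7180.00 = 119.42 mm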